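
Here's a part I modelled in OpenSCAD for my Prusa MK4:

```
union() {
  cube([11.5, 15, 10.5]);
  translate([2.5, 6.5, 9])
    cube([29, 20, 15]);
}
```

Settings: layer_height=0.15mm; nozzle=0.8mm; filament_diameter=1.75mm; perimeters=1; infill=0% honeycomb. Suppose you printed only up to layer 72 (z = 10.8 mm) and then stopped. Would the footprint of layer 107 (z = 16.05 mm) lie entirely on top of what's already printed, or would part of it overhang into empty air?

entirely on top

Compare the two slices. At z = 10.8: the cube is not intersected at this z (z outside [0, 10.5]); the cube at (2.5, 6.5) (footprint 29×20) is included at this height (area 580.00 mm²); Taking the union: only the 29×20 cube at (2.5, 6.5) is present, so the union is just that shape — area = 580.00 mm². At z = 16.05: the cube is not intersected at this z (z outside [0, 10.5]); the 29×20 cube at (2.5, 6.5) contributes its full rectangle (area 580.00 mm²); Merging all regions: only the 29×20 cube at (2.5, 6.5) is present, so the union is just that shape — area = 580.00 mm². Checking containment: the cross-section at z = 16.05 is a subset of the cross-section at z = 10.8.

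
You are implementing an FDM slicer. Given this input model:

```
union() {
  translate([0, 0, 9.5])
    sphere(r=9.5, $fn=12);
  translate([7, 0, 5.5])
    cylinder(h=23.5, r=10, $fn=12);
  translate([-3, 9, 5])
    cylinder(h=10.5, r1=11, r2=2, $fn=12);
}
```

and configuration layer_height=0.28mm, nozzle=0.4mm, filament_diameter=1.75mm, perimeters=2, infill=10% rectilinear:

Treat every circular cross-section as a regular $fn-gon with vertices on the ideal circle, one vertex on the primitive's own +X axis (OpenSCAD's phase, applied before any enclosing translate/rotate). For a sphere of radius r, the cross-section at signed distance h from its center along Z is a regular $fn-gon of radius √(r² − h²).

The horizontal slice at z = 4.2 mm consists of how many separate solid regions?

1

At z = 4.2 mm: the sphere: section is a regular 12-gon, circumradius = √(r²−h²) = √(9.5²−5.3²) = 7.884; the cylinder at (7, 0) is not intersected at this z (z outside [5.5, 29]); the cone at (-3, 9) is not intersected at this z (z outside [5, 15.5]); Merging all regions: only the r=9.5 sphere is present, so the union is just that shape — 1 connected region. The result has 1 disconnected region.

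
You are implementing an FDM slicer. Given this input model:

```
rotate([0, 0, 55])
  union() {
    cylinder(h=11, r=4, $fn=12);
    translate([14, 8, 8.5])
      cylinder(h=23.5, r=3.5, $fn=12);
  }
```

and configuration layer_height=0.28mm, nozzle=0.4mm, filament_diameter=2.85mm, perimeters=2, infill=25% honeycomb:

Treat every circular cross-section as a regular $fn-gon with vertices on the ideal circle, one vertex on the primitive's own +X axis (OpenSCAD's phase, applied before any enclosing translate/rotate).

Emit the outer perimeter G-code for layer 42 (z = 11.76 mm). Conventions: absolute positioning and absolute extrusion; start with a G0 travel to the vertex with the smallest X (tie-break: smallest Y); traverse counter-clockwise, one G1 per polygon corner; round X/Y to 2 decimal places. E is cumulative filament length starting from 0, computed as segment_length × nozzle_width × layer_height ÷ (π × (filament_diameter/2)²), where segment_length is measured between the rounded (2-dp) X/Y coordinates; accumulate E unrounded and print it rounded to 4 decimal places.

G0 X-2.01 Y16.36 Z11.76
G1 X-1.70 Y14.58 E0.0317
G1 X-0.53 Y13.19 E0.0636
G1 X1.17 Y12.57 E0.0954
G1 X2.96 Y12.88 E0.1273
G1 X4.34 Y14.05 E0.1590
G1 X4.96 Y15.75 E0.1908
G1 X4.65 Y17.54 E0.2227
G1 X3.48 Y18.92 E0.2545
G1 X1.78 Y19.54 E0.2862
G1 X0.00 Y19.23 E0.3180
G1 X-1.39 Y18.06 E0.3499
G1 X-2.01 Y16.36 E0.3816

At z = 11.76 mm: the cylinder is absent (z outside [0, 11]); the r=3.5 cylinder at (14, 8) gives a regular 12-gon of circumradius 3.5 (constant along its height); Taking the union: only the r=3.5 cylinder at (14, 8) is present, so the union is just that shape — 1 connected region; (rotated 55° about Z; rotation is an isometry so areas/perimeters/island counts are preserved). The outline is a single polygon with 12 vertices. Extrusion per mm of travel: 0.4 × 0.28 / (π × 1.425²) = 0.017557. Accumulating E over each segment gives final E = 0.3816.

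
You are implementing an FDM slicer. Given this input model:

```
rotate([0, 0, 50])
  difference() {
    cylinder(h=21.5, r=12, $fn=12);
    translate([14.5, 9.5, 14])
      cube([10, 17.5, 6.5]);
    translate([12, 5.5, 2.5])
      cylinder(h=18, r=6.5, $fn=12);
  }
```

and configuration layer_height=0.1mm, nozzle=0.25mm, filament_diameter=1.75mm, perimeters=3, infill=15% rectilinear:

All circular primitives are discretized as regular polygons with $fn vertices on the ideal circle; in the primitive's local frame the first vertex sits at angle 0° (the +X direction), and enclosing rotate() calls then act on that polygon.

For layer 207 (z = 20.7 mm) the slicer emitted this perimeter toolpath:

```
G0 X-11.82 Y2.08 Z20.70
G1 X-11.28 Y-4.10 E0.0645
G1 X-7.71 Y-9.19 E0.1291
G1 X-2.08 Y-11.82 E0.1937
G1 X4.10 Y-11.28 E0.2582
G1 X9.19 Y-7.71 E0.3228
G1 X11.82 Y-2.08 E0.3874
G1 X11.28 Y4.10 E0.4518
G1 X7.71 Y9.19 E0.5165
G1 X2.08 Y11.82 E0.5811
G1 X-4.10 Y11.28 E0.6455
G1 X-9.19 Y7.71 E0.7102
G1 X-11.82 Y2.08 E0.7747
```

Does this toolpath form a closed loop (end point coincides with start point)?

Start point (G0): (-11.82, 2.08). End point (last G1): the path returns to the start — closed.

yes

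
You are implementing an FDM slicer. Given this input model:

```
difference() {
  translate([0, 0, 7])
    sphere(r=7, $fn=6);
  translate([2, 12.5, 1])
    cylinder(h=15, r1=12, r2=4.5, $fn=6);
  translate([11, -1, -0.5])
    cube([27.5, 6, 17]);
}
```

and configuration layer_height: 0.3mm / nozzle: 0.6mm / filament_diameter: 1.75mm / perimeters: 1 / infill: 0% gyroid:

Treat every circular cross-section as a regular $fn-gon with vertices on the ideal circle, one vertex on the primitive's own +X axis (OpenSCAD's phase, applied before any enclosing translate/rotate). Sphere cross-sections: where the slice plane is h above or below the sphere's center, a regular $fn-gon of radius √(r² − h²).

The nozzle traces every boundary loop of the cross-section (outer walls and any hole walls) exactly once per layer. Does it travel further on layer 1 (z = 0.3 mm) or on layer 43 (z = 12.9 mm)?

Layer 1 (z = 0.3): the sphere: section is a regular 6-gon, circumradius = √(r²−h²) = √(7²−6.7²) = 2.027 (perimeter = 2·6·2.027·sin(180°/6) = 12.16 mm); the cone at (2, 12.5) is not intersected at this z (z outside [1, 16]); the cube at (11, -1) (footprint 27.5×6) is included at this height (perimeter 67.00 mm); After the difference (first − rest): starting from the r=7 sphere, the 27.5×6 cube at (11, -1) misses the remaining region (no effect) — boundary = 12.16 mm. So its perimeter = 12.16 mm. Layer 43 (z = 12.9): the sphere: section is a regular 6-gon, circumradius = √(r²−h²) = √(7²−5.9²) = 3.767 (perimeter = 2·6·3.767·sin(180°/6) = 22.60 mm); the cone at (2, 12.5): at t=0.793 of its height the radius interpolates to r₁+(r₂−r₁)t = 6.050, giving a regular 6-gon of that circumradius (perimeter = 2·6·6.050·sin(180°/6) = 36.30 mm); the 27.5×6 cube at (11, -1) contributes its full rectangle (perimeter 67.00 mm); Subtracting the remaining from the first: starting from the r=7 sphere, the cone at (2, 12.5) misses the remaining region (no effect); the 27.5×6 cube at (11, -1) misses the remaining region (no effect) — boundary = 22.60 mm. So its perimeter = 22.60 mm. Layer 43 is larger (22.60 vs 12.16 mm).

layer 43 (z = 12.9 mm)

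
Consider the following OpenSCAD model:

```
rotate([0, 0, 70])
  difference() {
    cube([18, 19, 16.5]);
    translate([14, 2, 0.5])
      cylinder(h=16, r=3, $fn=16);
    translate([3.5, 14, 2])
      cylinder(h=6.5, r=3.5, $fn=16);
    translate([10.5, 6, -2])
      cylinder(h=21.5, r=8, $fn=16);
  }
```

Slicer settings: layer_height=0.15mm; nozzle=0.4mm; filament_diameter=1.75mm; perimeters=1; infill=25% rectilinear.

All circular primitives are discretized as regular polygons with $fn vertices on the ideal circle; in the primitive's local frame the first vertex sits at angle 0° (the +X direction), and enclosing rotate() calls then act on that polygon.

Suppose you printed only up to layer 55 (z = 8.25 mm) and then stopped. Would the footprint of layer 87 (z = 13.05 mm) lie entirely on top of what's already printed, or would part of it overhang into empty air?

Compare the two slices. At z = 8.25: the 18×19 cube contributes its full rectangle (area 342.00 mm²); the r=3 cylinder at (14, 2) contributes a regular 16-gon of circumradius 3 (area = (16/2)·3.000²·sin(360°/16) = 27.55 mm²); the r=3.5 cylinder at (3.5, 14) gives a regular 16-gon of circumradius 3.5 (constant along its height) (area = (16/2)·3.500²·sin(360°/16) = 37.50 mm²); the cylinder at (10.5, 6): section is a regular 16-gon, circumradius r=8 (area = (16/2)·8.000²·sin(360°/16) = 195.93 mm²); After the difference (first − rest): starting from the 18×19 cube (342.00 mm²), the r=3 cylinder at (14, 2) partially overlaps it — only the 24.64 mm² overlap (of its 27.55 mm²) is removed, clipping the outline; the r=3.5 cylinder at (3.5, 14) lies inside it touching the edge (removes its full 37.50 mm²); the r=8 cylinder at (10.5, 6) partially overlaps it — only the 155.37 mm² overlap (of its 195.93 mm²) is removed, clipping the outline — area = 124.49 mm²; (rotated 70° about Z; rotation is an isometry so areas/perimeters/island counts are preserved). At z = 13.05: the cube (footprint 18×19) is included at this height (area 342.00 mm²); the r=3 cylinder at (14, 2) contributes a regular 16-gon of circumradius 3 (area = (16/2)·3.000²·sin(360°/16) = 27.55 mm²); the cylinder at (3.5, 14) is absent (z outside [2, 8.5]); the r=8 cylinder at (10.5, 6) contributes a regular 16-gon of circumradius 8 (area = (16/2)·8.000²·sin(360°/16) = 195.93 mm²); Taking the first minus the rest: starting from the 18×19 cube (342.00 mm²), the r=3 cylinder at (14, 2) partially overlaps it — only the 24.64 mm² overlap (of its 27.55 mm²) is removed, clipping the outline; the r=8 cylinder at (10.5, 6) partially overlaps it — only the 157.12 mm² overlap (of its 195.93 mm²) is removed, clipping the outline — area = 160.24 mm²; (rotated 70° about Z; rotation is an isometry so areas/perimeters/island counts are preserved). Checking containment: at z = 13.05 the cross-section extends beyond the z = 8.25 cross-section by about 35.75 mm².

part overhangs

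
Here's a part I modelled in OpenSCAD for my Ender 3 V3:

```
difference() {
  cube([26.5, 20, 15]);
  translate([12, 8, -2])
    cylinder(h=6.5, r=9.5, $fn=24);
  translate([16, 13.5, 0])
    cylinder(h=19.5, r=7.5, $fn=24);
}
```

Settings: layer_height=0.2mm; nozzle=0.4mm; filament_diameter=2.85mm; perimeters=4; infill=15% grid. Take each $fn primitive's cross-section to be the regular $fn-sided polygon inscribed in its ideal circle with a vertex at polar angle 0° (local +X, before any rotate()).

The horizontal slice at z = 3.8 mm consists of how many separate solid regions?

At z = 3.8 mm: the 26.5×20 cube contributes its full rectangle; the cylinder at (12, 8): section is a regular 24-gon, circumradius r=9.5; the r=7.5 cylinder at (16, 13.5) gives a regular 24-gon of circumradius 7.5 (constant along its height); After the difference (first − rest): starting from the 26.5×20 cube, the r=9.5 cylinder at (12, 8) partially overlaps it — only the 270.44 mm² overlap (of its 280.30 mm²) is removed, clipping the outline; the r=7.5 cylinder at (16, 13.5) partially overlaps it — only the 59.60 mm² overlap (of its 174.70 mm²) is removed, clipping the outline — 2 connected regions. The result has 2 disconnected regions.

2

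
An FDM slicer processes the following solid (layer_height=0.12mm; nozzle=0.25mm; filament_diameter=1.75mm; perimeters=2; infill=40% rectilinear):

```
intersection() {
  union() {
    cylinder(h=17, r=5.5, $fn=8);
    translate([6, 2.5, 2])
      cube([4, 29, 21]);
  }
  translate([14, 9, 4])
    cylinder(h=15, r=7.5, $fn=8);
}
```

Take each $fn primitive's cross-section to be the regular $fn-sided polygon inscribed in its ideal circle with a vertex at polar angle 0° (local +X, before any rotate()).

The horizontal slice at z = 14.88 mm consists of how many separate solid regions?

At z = 14.88 mm: the cylinder: section is a regular 8-gon, circumradius r=5.5; the cube at (6, 2.5) is present — its section is the full 4×29 rectangle; Taking the union: the 2 present regions are separate (no shared area or edge), so areas and boundary lengths simply add and each stays a separate island — 2 connected regions; the r=7.5 cylinder at (14, 9) gives a regular 8-gon of circumradius 7.5 (constant along its height); After intersecting: the r=7.5 cylinder at (14, 9) partially overlaps that combined region; clipping to the common part keeps 26.18 mm² — 1 connected region. The result has 1 disconnected region.

1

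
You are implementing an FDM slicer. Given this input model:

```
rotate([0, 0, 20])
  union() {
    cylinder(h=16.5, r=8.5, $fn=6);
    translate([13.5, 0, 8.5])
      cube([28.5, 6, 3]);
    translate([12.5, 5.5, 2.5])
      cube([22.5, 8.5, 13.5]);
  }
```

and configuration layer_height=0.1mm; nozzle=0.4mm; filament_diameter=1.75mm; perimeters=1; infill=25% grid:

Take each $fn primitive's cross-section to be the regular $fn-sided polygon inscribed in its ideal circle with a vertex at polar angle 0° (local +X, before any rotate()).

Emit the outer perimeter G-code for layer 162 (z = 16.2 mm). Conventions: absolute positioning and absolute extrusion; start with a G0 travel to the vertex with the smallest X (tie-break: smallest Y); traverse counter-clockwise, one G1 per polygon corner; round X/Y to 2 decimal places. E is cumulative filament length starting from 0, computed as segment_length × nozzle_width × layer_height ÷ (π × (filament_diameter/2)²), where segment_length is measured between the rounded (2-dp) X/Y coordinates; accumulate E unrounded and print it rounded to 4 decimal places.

G0 X-7.99 Y-2.91 Z16.20
G1 X-1.48 Y-8.37 E0.1413
G1 X6.51 Y-5.46 E0.2827
G1 X7.99 Y2.91 E0.4241
G1 X1.48 Y8.37 E0.5654
G1 X-6.51 Y5.46 E0.7068
G1 X-7.99 Y-2.91 E0.8481

At z = 16.2 mm: the cylinder: section is a regular 6-gon, circumradius r=8.5; the cube at (13.5, 0) does not reach this height (z outside [8.5, 11.5]); the cube at (12.5, 5.5) is absent (z outside [2.5, 16]); Taking the union: only the r=8.5 cylinder is present, so the union is just that shape — 1 connected region; (whole slice rotated 20° about Z — lengths, areas and connectivity unchanged). The outline is a single polygon with 6 vertices. Extrusion per mm of travel: 0.4 × 0.1 / (π × 0.875²) = 0.016630. Accumulating E over each segment gives final E = 0.8481.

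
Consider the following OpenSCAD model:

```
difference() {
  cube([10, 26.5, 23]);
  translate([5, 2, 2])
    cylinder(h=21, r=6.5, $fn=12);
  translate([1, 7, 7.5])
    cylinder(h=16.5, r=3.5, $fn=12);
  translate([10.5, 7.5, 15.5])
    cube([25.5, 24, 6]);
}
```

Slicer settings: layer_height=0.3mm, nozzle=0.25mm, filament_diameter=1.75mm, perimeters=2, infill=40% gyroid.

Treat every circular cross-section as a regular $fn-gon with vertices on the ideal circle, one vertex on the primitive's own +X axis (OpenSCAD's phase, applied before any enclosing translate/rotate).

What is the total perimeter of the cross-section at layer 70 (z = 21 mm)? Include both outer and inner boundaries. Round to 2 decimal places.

At z = 21 mm: the cube is present — its section is the full 10×26.5 rectangle (perimeter 73.00 mm); the r=6.5 cylinder at (5, 2) gives a regular 12-gon of circumradius 6.5 (constant along its height) (perimeter = 2·12·6.500·sin(180°/12) = 40.38 mm); the r=3.5 cylinder at (1, 7) gives a regular 12-gon of circumradius 3.5 (constant along its height) (perimeter = 2·12·3.500·sin(180°/12) = 21.74 mm); the cube at (10.5, 7.5) is present — its section is the full 25.5×24 rectangle (perimeter 99.00 mm); Subtracting the remaining from the first: starting from the 10×26.5 cube, the r=6.5 cylinder at (5, 2) partially overlaps it — only the 76.06 mm² overlap (of its 126.75 mm²) is removed, clipping the outline; the r=3.5 cylinder at (1, 7) partially overlaps it — only the 10.47 mm² overlap (of its 36.75 mm²) is removed, clipping the outline; the 25.5×24 cube at (10.5, 7.5) misses the remaining region (no effect) — boundary = 58.75 mm. Overall, the cross-section is a single solid region. Total boundary length (outer) = 58.75 mm.

58.75 mm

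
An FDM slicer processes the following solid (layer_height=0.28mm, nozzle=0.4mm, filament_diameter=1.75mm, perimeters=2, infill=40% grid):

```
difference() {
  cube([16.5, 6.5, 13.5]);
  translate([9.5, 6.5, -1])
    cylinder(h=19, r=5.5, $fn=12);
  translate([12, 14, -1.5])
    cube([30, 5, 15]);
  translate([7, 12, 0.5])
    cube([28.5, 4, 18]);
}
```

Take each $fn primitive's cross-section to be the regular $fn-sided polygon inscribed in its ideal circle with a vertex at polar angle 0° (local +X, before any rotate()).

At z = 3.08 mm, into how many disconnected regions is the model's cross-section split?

At z = 3.08 mm: the cube (footprint 16.5×6.5) is included at this height; the cylinder at (9.5, 6.5): section is a regular 12-gon, circumradius r=5.5; the cube at (12, 14) is present — its section is the full 30×5 rectangle; the cube at (7, 12) (footprint 28.5×4) is included at this height; Taking the first minus the rest: starting from the 16.5×6.5 cube, the r=5.5 cylinder at (9.5, 6.5) partially overlaps it — only the 45.38 mm² overlap (of its 90.75 mm²) is removed, clipping the outline; the 30×5 cube at (12, 14) misses the remaining region (no effect); the 28.5×4 cube at (7, 12) misses the remaining region (no effect) — 1 connected region. The result has 1 disconnected region.

1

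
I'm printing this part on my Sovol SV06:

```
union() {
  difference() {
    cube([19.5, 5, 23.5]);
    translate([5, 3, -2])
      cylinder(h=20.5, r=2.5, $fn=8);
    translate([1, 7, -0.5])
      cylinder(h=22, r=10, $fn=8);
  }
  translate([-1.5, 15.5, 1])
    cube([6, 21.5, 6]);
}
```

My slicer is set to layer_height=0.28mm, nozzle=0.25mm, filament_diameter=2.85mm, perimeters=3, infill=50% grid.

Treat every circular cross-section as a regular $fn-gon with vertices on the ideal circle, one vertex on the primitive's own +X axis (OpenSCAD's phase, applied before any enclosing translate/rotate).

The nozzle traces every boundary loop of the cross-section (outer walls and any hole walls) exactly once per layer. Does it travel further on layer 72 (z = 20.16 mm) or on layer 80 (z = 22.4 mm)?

layer 80 (z = 22.4 mm)

Layer 72 (z = 20.16): the cube (footprint 19.5×5) is included at this height (perimeter 49.00 mm); the cylinder at (5, 3) does not reach this height (z outside [-2, 18.5]); the r=10 cylinder at (1, 7) contributes a regular 8-gon of circumradius 10 (perimeter = 2·8·10.000·sin(180°/8) = 61.23 mm); Subtracting the remaining from the first: starting from the 19.5×5 cube, the r=10 cylinder at (1, 7) partially overlaps it — only the 45.68 mm² overlap (of its 282.84 mm²) is removed, clipping the outline — boundary = 31.14 mm; the cube at (-1.5, 15.5) is not intersected at this z (z outside [1, 7]); Taking the union: only the result so far is present, so the union is just that shape — boundary = 31.14 mm. So its perimeter = 31.14 mm. Layer 80 (z = 22.4): the cube is present — its section is the full 19.5×5 rectangle (perimeter 49.00 mm); the cylinder at (5, 3) is absent (z outside [-2, 18.5]); the cylinder at (1, 7) does not reach this height (z outside [-0.5, 21.5]); Taking the first minus the rest: none of the subtracted shapes is present at this height, so the 19.5×5 cube is unchanged — boundary = 49.00 mm; the cube at (-1.5, 15.5) is absent (z outside [1, 7]); Combining (union): only the result so far is present, so the union is just that shape — boundary = 49.00 mm. So its perimeter = 49.00 mm. Layer 80 is larger (49.00 vs 31.14 mm).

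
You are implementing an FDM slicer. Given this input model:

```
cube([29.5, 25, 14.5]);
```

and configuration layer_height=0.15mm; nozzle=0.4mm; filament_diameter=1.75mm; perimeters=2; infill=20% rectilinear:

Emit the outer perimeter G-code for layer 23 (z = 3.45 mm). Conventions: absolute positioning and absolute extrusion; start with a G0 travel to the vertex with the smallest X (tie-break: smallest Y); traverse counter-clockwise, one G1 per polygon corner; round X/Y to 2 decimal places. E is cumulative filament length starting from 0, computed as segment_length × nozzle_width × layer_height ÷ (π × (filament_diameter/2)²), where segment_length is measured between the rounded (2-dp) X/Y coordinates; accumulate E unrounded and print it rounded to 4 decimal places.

At z = 3.45 mm: the cube is present — its section is the full 29.5×25 rectangle. The outline is a single polygon with 4 vertices. Extrusion per mm of travel: 0.4 × 0.15 / (π × 0.875²) = 0.024945. Accumulating E over each segment gives final E = 2.7190.

G0 X0.00 Y0.00 Z3.45
G1 X29.50 Y0.00 E0.7359
G1 X29.50 Y25.00 E1.3595
G1 X0.00 Y25.00 E2.0954
G1 X0.00 Y0.00 E2.7190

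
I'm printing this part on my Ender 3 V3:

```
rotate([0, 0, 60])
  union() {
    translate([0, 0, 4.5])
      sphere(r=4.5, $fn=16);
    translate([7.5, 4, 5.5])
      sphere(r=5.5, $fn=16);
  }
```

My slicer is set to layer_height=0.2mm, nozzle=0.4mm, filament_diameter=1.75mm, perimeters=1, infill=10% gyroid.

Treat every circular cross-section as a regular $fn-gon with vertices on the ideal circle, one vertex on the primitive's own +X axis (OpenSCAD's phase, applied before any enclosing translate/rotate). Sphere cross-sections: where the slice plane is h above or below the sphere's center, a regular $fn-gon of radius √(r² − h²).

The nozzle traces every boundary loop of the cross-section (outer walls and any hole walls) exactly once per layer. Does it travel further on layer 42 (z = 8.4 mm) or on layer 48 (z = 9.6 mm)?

layer 42 (z = 8.4 mm)

Layer 42 (z = 8.4): the sphere: section is a regular 16-gon, circumradius = √(r²−h²) = √(4.5²−3.9²) = 2.245 (perimeter = 2·16·2.245·sin(180°/16) = 14.02 mm); the r=5.5 sphere at (7.5, 4) contributes a regular 16-gon of circumradius √(5.5²−2.9²) = 4.673 (perimeter = 2·16·4.673·sin(180°/16) = 29.18 mm); Taking the union: the 2 present regions are separate (no shared area or edge), so areas and boundary lengths simply add and each stays a separate island — boundary = 43.19 mm; (whole slice rotated 60° about Z — lengths, areas and connectivity unchanged). So its perimeter = 43.19 mm. Layer 48 (z = 9.6): the sphere is absent (|z−center|=5.100 > r=4.5); the sphere at (7.5, 4): section is a regular 16-gon, circumradius = √(r²−h²) = √(5.5²−4.1²) = 3.666 (perimeter = 2·16·3.666·sin(180°/16) = 22.89 mm); Combining (union): only the r=5.5 sphere at (7.5, 4) is present, so the union is just that shape — boundary = 22.89 mm; (rotated 60° about Z; rotation is an isometry so areas/perimeters/island counts are preserved). So its perimeter = 22.89 mm. Layer 42 is larger (43.19 vs 22.89 mm).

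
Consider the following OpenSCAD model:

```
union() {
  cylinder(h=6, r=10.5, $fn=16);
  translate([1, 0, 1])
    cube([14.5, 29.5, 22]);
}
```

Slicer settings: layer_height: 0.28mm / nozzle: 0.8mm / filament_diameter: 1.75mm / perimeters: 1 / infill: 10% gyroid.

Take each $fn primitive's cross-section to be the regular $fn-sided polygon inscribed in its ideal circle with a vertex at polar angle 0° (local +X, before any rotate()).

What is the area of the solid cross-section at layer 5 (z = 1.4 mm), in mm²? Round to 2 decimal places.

691.30 mm²

At z = 1.4 mm: the r=10.5 cylinder contributes a regular 16-gon of circumradius 10.5 (area = (16/2)·10.500²·sin(360°/16) = 337.53 mm²); the 14.5×29.5 cube at (1, 0) contributes its full rectangle (area 427.75 mm²); Combining (union): the regions partially overlap — summed areas 765.28 mm² minus the doubly-counted overlap 73.98 mm² gives 691.30 mm² — area = 691.30 mm². Overall, the cross-section is a single solid region. Net area = 691.30 mm².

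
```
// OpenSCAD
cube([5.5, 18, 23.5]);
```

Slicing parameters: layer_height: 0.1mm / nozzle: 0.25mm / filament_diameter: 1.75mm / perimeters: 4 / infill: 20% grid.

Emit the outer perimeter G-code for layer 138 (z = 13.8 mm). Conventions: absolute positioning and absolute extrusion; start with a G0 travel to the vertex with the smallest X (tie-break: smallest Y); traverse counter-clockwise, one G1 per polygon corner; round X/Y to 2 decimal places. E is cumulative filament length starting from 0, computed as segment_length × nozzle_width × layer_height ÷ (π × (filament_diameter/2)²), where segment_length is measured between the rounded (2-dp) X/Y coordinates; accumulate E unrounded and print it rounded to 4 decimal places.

G0 X0.00 Y0.00 Z13.80
G1 X5.50 Y0.00 E0.0572
G1 X5.50 Y18.00 E0.2443
G1 X0.00 Y18.00 E0.3014
G1 X0.00 Y0.00 E0.4885

At z = 13.8 mm: the cube is present — its section is the full 5.5×18 rectangle. The outline is a single polygon with 4 vertices. Extrusion per mm of travel: 0.25 × 0.1 / (π × 0.875²) = 0.010394. Accumulating E over each segment gives final E = 0.4885.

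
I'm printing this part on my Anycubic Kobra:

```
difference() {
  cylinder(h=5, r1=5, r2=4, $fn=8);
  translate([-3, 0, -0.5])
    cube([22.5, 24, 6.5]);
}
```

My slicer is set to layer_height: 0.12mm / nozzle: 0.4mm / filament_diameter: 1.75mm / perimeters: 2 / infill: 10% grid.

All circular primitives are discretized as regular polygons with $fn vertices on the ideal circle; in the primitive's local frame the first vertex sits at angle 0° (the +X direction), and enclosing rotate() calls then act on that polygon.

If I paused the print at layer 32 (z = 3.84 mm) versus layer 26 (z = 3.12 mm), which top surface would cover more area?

layer 26 (z = 3.12 mm)

Layer 32 (z = 3.84): the cone (r1=5→r2=4) has section circumradius 4.232 here — a regular 8-gon (area = (8/2)·4.232²·sin(360°/8) = 50.66 mm²); the 22.5×24 cube at (-3, 0) contributes its full rectangle (area 540.00 mm²); After the difference (first − rest): starting from the cone (50.66 mm²), the 22.5×24 cube at (-3, 0) partially overlaps it — only the 23.50 mm² overlap (of its 540.00 mm²) is removed, clipping the outline — area = 27.16 mm². So its area = 27.16 mm². Layer 26 (z = 3.12): the cone contributes a regular 8-gon of circumradius 4.376 (interpolated between r1=5 and r2=4 at t=0.624) (area = (8/2)·4.376²·sin(360°/8) = 54.16 mm²); the 22.5×24 cube at (-3, 0) contributes its full rectangle (area 540.00 mm²); Subtracting the remaining from the first: starting from the cone (54.16 mm²), the 22.5×24 cube at (-3, 0) partially overlaps it — only the 24.80 mm² overlap (of its 540.00 mm²) is removed, clipping the outline — area = 29.36 mm². So its area = 29.36 mm². Layer 26 is larger (29.36 vs 27.16 mm²).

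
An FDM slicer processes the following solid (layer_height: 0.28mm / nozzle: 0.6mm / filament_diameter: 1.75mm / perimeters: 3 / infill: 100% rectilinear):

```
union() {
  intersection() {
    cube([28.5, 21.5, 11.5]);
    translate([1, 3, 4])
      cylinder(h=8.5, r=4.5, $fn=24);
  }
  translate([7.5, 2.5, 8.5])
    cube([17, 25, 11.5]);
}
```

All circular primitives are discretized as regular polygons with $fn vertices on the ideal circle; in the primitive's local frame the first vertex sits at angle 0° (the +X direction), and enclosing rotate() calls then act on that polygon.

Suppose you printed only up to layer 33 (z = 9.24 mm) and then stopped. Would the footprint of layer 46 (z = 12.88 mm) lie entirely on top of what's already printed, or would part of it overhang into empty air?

entirely on top

Compare the two slices. At z = 9.24: the 28.5×21.5 cube contributes its full rectangle (area 612.75 mm²); the r=4.5 cylinder at (1, 3) gives a regular 24-gon of circumradius 4.5 (constant along its height) (area = (24/2)·4.500²·sin(360°/24) = 62.89 mm²); Keeping only the common overlap: the r=4.5 cylinder at (1, 3) partially overlaps the 28.5×21.5 cube; clipping to the common part keeps 35.49 mm² — area = 35.49 mm²; the 17×25 cube at (7.5, 2.5) contributes its full rectangle (area 425.00 mm²); Merging all regions: the 2 present regions are separate (no shared area or edge), so areas and boundary lengths simply add and each stays a separate island — area = 460.49 mm². At z = 12.88: the cube is absent (z outside [0, 11.5]); the cylinder at (1, 3) is absent (z outside [4, 12.5]); Keeping only the common overlap: at least one operand is absent at this height, so nothing remains; the 17×25 cube at (7.5, 2.5) contributes its full rectangle (area 425.00 mm²); Taking the union: only the 17×25 cube at (7.5, 2.5) is present, so the union is just that shape — area = 425.00 mm². Checking containment: the cross-section at z = 12.88 is a subset of the cross-section at z = 9.24.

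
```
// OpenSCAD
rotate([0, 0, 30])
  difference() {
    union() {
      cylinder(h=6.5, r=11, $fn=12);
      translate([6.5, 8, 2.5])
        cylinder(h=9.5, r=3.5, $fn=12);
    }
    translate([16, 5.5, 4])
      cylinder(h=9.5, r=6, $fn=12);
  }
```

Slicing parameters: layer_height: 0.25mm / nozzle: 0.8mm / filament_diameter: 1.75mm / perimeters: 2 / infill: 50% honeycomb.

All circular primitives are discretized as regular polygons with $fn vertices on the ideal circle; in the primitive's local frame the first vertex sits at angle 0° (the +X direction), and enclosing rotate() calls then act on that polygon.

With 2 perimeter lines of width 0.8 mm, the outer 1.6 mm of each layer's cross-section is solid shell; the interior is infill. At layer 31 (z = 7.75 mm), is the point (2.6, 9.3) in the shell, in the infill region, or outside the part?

At z = 7.75 mm: the cylinder does not reach this height (z outside [0, 6.5]); the r=3.5 cylinder at (6.5, 8) gives a regular 12-gon of circumradius 3.5 (constant along its height); Combining (union): only the r=3.5 cylinder at (6.5, 8) is present, so the union is just that shape — 1 connected region; the r=6 cylinder at (16, 5.5) contributes a regular 12-gon of circumradius 6; After the difference (first − rest): starting from the result so far, the r=6 cylinder at (16, 5.5) misses the remaining region (no effect) — 1 connected region; (whole slice rotated 30° about Z — lengths, areas and connectivity unchanged). Overall, the cross-section is a single solid region. Undo the 30° rotation: the query point maps to (6.902, 6.754) in the un-rotated model frame. The nearest boundary edge runs (8.25, 4.97)→(6.50, 4.50); distance from the point to it = 2.07 mm. The point is inside the cross-section and 2.07 mm from the nearest boundary — more than the 1.6 mm shell width (2 × 0.8), so it's in the infill interior.

infill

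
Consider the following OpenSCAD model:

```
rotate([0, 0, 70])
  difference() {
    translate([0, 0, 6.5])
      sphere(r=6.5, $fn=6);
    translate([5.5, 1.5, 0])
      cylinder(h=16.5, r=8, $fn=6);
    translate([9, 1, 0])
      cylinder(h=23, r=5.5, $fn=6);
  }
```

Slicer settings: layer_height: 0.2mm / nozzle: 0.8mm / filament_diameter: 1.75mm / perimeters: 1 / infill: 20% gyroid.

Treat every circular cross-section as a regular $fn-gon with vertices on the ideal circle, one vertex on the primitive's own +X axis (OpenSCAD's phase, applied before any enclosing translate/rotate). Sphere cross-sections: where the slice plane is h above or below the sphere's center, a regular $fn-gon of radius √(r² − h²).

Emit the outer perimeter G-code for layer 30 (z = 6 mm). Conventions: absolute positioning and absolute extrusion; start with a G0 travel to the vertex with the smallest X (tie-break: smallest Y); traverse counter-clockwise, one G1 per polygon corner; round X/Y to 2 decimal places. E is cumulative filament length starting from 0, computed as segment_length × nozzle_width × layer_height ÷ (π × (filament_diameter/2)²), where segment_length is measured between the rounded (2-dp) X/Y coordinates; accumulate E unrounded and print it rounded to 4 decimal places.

G0 X-6.38 Y-1.13 Z6.00
G1 X-2.22 Y-6.09 E0.4306
G1 X4.17 Y-4.96 E0.8623
G1 X6.38 Y1.13 E1.2932
G1 X6.25 Y1.29 E1.3070
G1 X5.61 Y-0.45 E1.4303
G1 X-2.26 Y-1.84 E1.9619
G1 X-5.32 Y1.80 E2.2782
G1 X-6.38 Y-1.13 E2.4855

At z = 6 mm: the r=6.5 sphere slices to a regular 6-gon of circumradius 6.481 (√(r²−h²) with h=0.5 from center); the r=8 cylinder at (5.5, 1.5) gives a regular 6-gon of circumradius 8 (constant along its height); the r=5.5 cylinder at (9, 1) contributes a regular 6-gon of circumradius 5.5; After the difference (first − rest): starting from the r=6.5 sphere, the r=8 cylinder at (5.5, 1.5) partially overlaps it — only the 62.82 mm² overlap (of its 166.28 mm²) is removed, clipping the outline; the r=5.5 cylinder at (9, 1) misses the remaining region (no effect) — 1 connected region; (rotated 70° about Z; rotation is an isometry so areas/perimeters/island counts are preserved). The outline is a single polygon with 8 vertices. Extrusion per mm of travel: 0.8 × 0.2 / (π × 0.875²) = 0.066520. Accumulating E over each segment gives final E = 2.4855.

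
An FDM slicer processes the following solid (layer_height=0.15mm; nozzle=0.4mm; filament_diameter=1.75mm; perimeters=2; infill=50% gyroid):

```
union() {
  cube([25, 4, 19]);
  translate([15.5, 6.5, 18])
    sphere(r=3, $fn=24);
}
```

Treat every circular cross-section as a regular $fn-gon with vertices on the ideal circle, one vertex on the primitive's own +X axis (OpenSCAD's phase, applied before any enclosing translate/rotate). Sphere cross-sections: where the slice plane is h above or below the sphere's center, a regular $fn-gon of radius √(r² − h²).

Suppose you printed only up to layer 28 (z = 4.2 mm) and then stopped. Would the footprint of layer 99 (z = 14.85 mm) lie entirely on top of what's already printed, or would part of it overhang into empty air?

entirely on top

Compare the two slices. At z = 4.2: the cube (footprint 25×4) is included at this height (area 100.00 mm²); the sphere at (15.5, 6.5) is not intersected at this z (|z−center|=13.800 > r=3); Taking the union: only the 25×4 cube is present, so the union is just that shape — area = 100.00 mm². At z = 14.85: the cube is present — its section is the full 25×4 rectangle (area 100.00 mm²); the sphere at (15.5, 6.5) is absent (|z−center|=3.150 > r=3); Merging all regions: only the 25×4 cube is present, so the union is just that shape — area = 100.00 mm². Checking containment: the cross-section at z = 14.85 is a subset of the cross-section at z = 4.2.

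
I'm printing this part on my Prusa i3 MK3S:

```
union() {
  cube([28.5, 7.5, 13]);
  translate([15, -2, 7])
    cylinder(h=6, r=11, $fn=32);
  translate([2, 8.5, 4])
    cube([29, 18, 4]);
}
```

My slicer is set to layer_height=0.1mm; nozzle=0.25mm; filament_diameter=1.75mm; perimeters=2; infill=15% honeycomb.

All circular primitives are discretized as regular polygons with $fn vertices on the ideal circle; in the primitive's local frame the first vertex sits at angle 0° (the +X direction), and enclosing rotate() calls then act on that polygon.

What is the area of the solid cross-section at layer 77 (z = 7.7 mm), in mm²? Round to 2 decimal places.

977.07 mm²

At z = 7.7 mm: the cube is present — its section is the full 28.5×7.5 rectangle (area 213.75 mm²); the r=11 cylinder at (15, -2) contributes a regular 32-gon of circumradius 11 (area = (32/2)·11.000²·sin(360°/32) = 377.69 mm²); the 29×18 cube at (2, 8.5) contributes its full rectangle (area 522.00 mm²); Taking the union: the regions partially overlap — summed areas 1113.44 mm² minus the doubly-counted overlap 136.38 mm² gives 977.07 mm² — area = 977.07 mm². Overall, the cross-section is a single solid region. Net area = 977.07 mm².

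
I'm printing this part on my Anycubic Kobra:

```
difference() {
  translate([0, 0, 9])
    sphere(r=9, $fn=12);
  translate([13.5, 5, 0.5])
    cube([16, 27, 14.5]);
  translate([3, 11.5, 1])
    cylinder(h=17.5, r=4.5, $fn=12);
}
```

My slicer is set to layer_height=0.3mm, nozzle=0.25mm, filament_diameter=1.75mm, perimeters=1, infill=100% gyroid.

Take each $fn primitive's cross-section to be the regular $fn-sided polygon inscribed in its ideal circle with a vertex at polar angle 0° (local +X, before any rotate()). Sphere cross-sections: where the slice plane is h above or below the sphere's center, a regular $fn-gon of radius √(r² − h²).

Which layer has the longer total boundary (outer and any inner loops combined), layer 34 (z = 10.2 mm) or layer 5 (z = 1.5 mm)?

layer 34 (z = 10.2 mm)

Layer 34 (z = 10.2): the r=9 sphere slices to a regular 12-gon of circumradius 8.920 (√(r²−h²) with h=1.2 from center) (perimeter = 2·12·8.920·sin(180°/12) = 55.41 mm); the 16×27 cube at (13.5, 5) contributes its full rectangle (perimeter 86.00 mm); the r=4.5 cylinder at (3, 11.5) gives a regular 12-gon of circumradius 4.5 (constant along its height) (perimeter = 2·12·4.500·sin(180°/12) = 27.95 mm); Taking the first minus the rest: starting from the r=9 sphere, the 16×27 cube at (13.5, 5) misses the remaining region (no effect); the r=4.5 cylinder at (3, 11.5) partially overlaps it — only the 4.37 mm² overlap (of its 60.75 mm²) is removed, clipping the outline — boundary = 55.76 mm. So its perimeter = 55.76 mm. Layer 5 (z = 1.5): the r=9 sphere contributes a regular 12-gon of circumradius √(9²−7.5²) = 4.975 (perimeter = 2·12·4.975·sin(180°/12) = 30.90 mm); the 16×27 cube at (13.5, 5) contributes its full rectangle (perimeter 86.00 mm); the r=4.5 cylinder at (3, 11.5) gives a regular 12-gon of circumradius 4.5 (constant along its height) (perimeter = 2·12·4.500·sin(180°/12) = 27.95 mm); Taking the first minus the rest: starting from the r=9 sphere, the 16×27 cube at (13.5, 5) misses the remaining region (no effect); the r=4.5 cylinder at (3, 11.5) misses the remaining region (no effect) — boundary = 30.90 mm. So its perimeter = 30.90 mm. Layer 34 is larger (55.76 vs 30.90 mm).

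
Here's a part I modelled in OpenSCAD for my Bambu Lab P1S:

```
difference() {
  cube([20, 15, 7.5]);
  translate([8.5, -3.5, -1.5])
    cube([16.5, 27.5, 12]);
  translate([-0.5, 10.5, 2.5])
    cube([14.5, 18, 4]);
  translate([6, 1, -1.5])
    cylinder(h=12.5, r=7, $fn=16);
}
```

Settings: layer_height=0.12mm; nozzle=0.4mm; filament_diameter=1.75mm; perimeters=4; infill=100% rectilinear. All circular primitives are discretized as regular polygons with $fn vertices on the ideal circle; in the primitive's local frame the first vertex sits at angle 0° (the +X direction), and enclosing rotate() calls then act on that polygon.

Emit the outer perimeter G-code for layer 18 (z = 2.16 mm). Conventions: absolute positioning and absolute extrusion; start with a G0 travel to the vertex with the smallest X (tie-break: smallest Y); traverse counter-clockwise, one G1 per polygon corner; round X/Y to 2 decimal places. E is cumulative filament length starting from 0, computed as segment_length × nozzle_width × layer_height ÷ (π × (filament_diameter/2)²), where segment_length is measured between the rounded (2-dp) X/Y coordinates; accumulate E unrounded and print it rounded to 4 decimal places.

G0 X0.00 Y4.38 Z2.16
G1 X1.05 Y5.95 E0.0377
G1 X3.32 Y7.47 E0.0922
G1 X6.00 Y8.00 E0.1467
G1 X8.50 Y7.50 E0.1976
G1 X8.50 Y15.00 E0.3473
G1 X0.00 Y15.00 E0.5169
G1 X0.00 Y4.38 E0.7288

At z = 2.16 mm: the cube (footprint 20×15) is included at this height; the cube at (8.5, -3.5) (footprint 16.5×27.5) is included at this height; the cube at (-0.5, 10.5) is absent (z outside [2.5, 6.5]); the r=7 cylinder at (6, 1) gives a regular 16-gon of circumradius 7 (constant along its height); After the difference (first − rest): starting from the 20×15 cube, the 16.5×27.5 cube at (8.5, -3.5) partially overlaps it — only the 172.50 mm² overlap (of its 453.75 mm²) is removed, clipping the outline; the r=7 cylinder at (6, 1) partially overlaps it — only the 60.75 mm² overlap (of its 150.01 mm²) is removed, clipping the outline — 1 connected region. The outline is a single polygon with 7 vertices. Extrusion per mm of travel: 0.4 × 0.12 / (π × 0.875²) = 0.019956. Accumulating E over each segment gives final E = 0.7288.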